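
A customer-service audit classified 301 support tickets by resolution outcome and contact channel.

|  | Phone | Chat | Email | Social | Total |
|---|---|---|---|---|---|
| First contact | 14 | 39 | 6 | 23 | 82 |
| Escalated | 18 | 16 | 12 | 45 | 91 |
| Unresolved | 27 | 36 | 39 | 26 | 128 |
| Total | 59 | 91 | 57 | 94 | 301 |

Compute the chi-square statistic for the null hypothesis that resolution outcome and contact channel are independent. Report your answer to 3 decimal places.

44.813

Grand total N = 301.
Expected counts (row total × column total / N):
  First contact, Phone: 82×59/301 = 16.0731
  First contact, Chat: 82×91/301 = 24.7907
  First contact, Email: 82×57/301 = 15.5282
  First contact, Social: 82×94/301 = 25.6080
  Escalated, Phone: 91×59/301 = 17.8372
  Escalated, Chat: 91×91/301 = 27.5116
  Escalated, Email: 91×57/301 = 17.2326
  Escalated, Social: 91×94/301 = 28.4186
  Unresolved, Phone: 128×59/301 = 25.0897
  Unresolved, Chat: 128×91/301 = 38.6977
  Unresolved, Email: 128×57/301 = 24.2392
  Unresolved, Social: 128×94/301 = 39.9734
Contributions (O − E)²/E:
  (14 − 16.0731)²/16.0731 = 0.2674
  (39 − 24.7907)²/24.7907 = 8.1444
  (6 − 15.5282)²/15.5282 = 5.8466
  (23 − 25.6080)²/25.6080 = 0.2656
  (18 − 17.8372)²/17.8372 = 0.0015
  (16 − 27.5116)²/27.5116 = 4.8168
  (12 − 17.2326)²/17.2326 = 1.5889
  (45 − 28.4186)²/28.4186 = 9.6747
  (27 − 25.0897)²/25.0897 = 0.1454
  (36 − 38.6977)²/38.6977 = 0.1881
  (39 − 24.2392)²/24.2392 = 8.9888
  (26 − 39.9734)²/39.9734 = 4.8846
χ² = 0.2674 + 8.1444 + 5.8466 + 0.2656 + 0.0015 + 4.8168 + 1.5889 + 9.6747 + 0.1454 + 0.1881 + 8.9888 + 4.8846 = 44.813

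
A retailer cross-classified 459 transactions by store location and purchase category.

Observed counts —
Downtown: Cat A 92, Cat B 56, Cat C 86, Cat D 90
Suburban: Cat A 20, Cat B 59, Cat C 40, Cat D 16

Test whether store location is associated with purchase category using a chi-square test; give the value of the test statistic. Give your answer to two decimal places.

Row totals: 324, 135. Column totals: 112, 115, 126, 106. Grand total N = 459.
Expected counts (row total × column total / N):
  Downtown, Cat A: 324×112/459 = 79.059
  Downtown, Cat B: 324×115/459 = 81.176
  Downtown, Cat C: 324×126/459 = 88.941
  Downtown, Cat D: 324×106/459 = 74.824
  Suburban, Cat A: 135×112/459 = 32.941
  Suburban, Cat B: 135×115/459 = 33.824
  Suburban, Cat C: 135×126/459 = 37.059
  Suburban, Cat D: 135×106/459 = 31.176
Contributions (O − E)²/E:
  (92 − 79.059)²/79.059 = 2.1183
  (56 − 81.176)²/81.176 = 7.8081
  (86 − 88.941)²/88.941 = 0.0972
  (90 − 74.824)²/74.824 = 3.0780
  (20 − 32.941)²/32.941 = 5.0839
  (59 − 33.824)²/33.824 = 18.7391
  (40 − 37.059)²/37.059 = 0.2334
  (16 − 31.176)²/31.176 = 7.3874
χ² = 2.1183 + 7.8081 + 0.0972 + 3.0780 + 5.0839 + 18.7391 + 0.2334 + 7.3874 = 44.55

44.55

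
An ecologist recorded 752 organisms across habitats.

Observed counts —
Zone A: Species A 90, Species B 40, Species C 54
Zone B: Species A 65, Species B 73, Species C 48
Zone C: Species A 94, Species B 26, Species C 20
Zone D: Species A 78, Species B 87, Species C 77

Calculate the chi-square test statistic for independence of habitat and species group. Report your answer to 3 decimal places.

Row totals: 184, 186, 140, 242. Column totals: 327, 226, 199. Grand total N = 752.
Expected counts (row total × column total / N):
  Zone A, Species A: 184×327/752 = 80.0106
  Zone A, Species B: 184×226/752 = 55.2979
  Zone A, Species C: 184×199/752 = 48.6915
  Zone B, Species A: 186×327/752 = 80.8803
  Zone B, Species B: 186×226/752 = 55.8989
  Zone B, Species C: 186×199/752 = 49.2207
  Zone C, Species A: 140×327/752 = 60.8777
  Zone C, Species B: 140×226/752 = 42.0745
  Zone C, Species C: 140×199/752 = 37.0479
  Zone D, Species A: 242×327/752 = 105.2314
  Zone D, Species B: 242×226/752 = 72.7287
  Zone D, Species C: 242×199/752 = 64.0399
Contributions (O − E)²/E:
  (90 − 80.0106)²/80.0106 = 1.2472
  (40 − 55.2979)²/55.2979 = 4.2321
  (54 − 48.6915)²/48.6915 = 0.5787
  (65 − 80.8803)²/80.8803 = 3.1180
  (73 − 55.8989)²/55.8989 = 5.2317
  (48 − 49.2207)²/49.2207 = 0.0303
  (94 − 60.8777)²/60.8777 = 18.0212
  (26 − 42.0745)²/42.0745 = 6.1412
  (20 − 37.0479)²/37.0479 = 7.8447
  (78 − 105.2314)²/105.2314 = 7.0468
  (87 − 72.7287)²/72.7287 = 2.8004
  (77 − 64.0399)²/64.0399 = 2.6228
χ² = 1.2472 + 4.2321 + 0.5787 + 3.1180 + 5.2317 + 0.0303 + 18.0212 + 6.1412 + 7.8447 + 7.0468 + 2.8004 + 2.6228 = 58.915

58.915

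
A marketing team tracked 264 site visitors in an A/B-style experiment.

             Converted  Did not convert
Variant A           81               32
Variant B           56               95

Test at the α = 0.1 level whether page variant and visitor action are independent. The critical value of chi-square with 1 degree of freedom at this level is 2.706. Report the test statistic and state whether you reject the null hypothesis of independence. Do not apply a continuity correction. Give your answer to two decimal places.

30.99; reject H₀

Row totals: 113, 151. Column totals: 137, 127. Grand total N = 264.
Expected counts (row total × column total / N):
  Variant A, Converted: 113×137/264 = 58.640
  Variant A, Did not convert: 113×127/264 = 54.360
  Variant B, Converted: 151×137/264 = 78.360
  Variant B, Did not convert: 151×127/264 = 72.640
Contributions (O − E)²/E:
  (81 − 58.640)²/58.640 = 8.5261
  (32 − 54.360)²/54.360 = 9.1974
  (56 − 78.360)²/78.360 = 6.3804
  (95 − 72.640)²/72.640 = 6.8828
χ² = 8.5261 + 9.1974 + 6.3804 + 6.8828 = 30.99
df = (2−1)(2−1) = 1. Since 30.99 > 2.706, reject the null hypothesis of independence at α = 0.1.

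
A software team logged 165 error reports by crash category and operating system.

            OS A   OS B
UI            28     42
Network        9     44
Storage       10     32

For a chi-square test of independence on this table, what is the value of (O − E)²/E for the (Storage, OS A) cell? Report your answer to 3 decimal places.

Row total (Storage) = 42; column total (OS A) = 47; N = 165.
Expected count E = 42 × 47 / 165 = 11.9636.
Contribution = (O − E)²/E = (10 − 11.9636)² / 11.9636 = 0.322.

0.322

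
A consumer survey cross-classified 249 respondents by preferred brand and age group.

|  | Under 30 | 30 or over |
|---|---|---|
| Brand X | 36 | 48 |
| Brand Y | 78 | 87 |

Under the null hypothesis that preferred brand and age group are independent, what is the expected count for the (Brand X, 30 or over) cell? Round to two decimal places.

45.54

Row total (Brand X) = 84; column total (30 or over) = 135; grand total N = 249.
Expected count = (row total × column total) / N = 84 × 135 / 249 = 45.54.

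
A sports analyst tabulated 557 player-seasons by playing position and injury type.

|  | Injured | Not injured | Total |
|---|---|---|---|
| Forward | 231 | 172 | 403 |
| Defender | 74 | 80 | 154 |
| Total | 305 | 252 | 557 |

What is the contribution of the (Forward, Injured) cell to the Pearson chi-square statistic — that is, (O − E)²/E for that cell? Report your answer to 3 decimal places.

Row total (Forward) = 403; column total (Injured) = 305; N = 557.
Expected count E = 403 × 305 / 557 = 220.6732.
Contribution = (O − E)²/E = (231 − 220.6732)² / 220.6732 = 0.483.

0.483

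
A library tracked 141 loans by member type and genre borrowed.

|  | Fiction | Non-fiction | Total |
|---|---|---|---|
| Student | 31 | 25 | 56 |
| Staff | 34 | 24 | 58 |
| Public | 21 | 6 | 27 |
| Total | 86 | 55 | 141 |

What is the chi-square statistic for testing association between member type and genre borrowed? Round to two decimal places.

Grand total N = 141.
Expected counts (row total × column total / N):
  Student, Fiction: 56×86/141 = 34.156
  Student, Non-fiction: 56×55/141 = 21.844
  Staff, Fiction: 58×86/141 = 35.376
  Staff, Non-fiction: 58×55/141 = 22.624
  Public, Fiction: 27×86/141 = 16.468
  Public, Non-fiction: 27×55/141 = 10.532
Contributions (O − E)²/E:
  (31 − 34.156)²/34.156 = 0.2916
  (25 − 21.844)²/21.844 = 0.4560
  (34 − 35.376)²/35.376 = 0.0535
  (24 − 22.624)²/22.624 = 0.0837
  (21 − 16.468)²/16.468 = 1.2472
  (6 − 10.532)²/10.532 = 1.9502
χ² = 0.2916 + 0.4560 + 0.0535 + 0.0837 + 1.2472 + 1.9502 = 4.08

4.08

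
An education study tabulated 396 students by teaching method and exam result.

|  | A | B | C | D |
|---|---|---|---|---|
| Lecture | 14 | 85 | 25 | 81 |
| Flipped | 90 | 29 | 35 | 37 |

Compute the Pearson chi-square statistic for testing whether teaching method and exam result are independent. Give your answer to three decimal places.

Row totals: 205, 191. Column totals: 104, 114, 60, 118. Grand total N = 396.
Expected counts (row total × column total / N):
  Lecture, A: 205×104/396 = 53.8384
  Lecture, B: 205×114/396 = 59.0152
  Lecture, C: 205×60/396 = 31.0606
  Lecture, D: 205×118/396 = 61.0859
  Flipped, A: 191×104/396 = 50.1616
  Flipped, B: 191×114/396 = 54.9848
  Flipped, C: 191×60/396 = 28.9394
  Flipped, D: 191×118/396 = 56.9141
Contributions (O − E)²/E:
  (14 − 53.8384)²/53.8384 = 29.4789
  (85 − 59.0152)²/59.0152 = 11.4413
  (25 − 31.0606)²/31.0606 = 1.1826
  (81 − 61.0859)²/61.0859 = 6.4920
  (90 − 50.1616)²/50.1616 = 31.6397
  (29 − 54.9848)²/54.9848 = 12.2799
  (35 − 28.9394)²/28.9394 = 1.2692
  (37 − 56.9141)²/56.9141 = 6.9679
χ² = 29.4789 + 11.4413 + 1.1826 + 6.4920 + 31.6397 + 12.2799 + 1.2692 + 6.9679 = 100.752

100.752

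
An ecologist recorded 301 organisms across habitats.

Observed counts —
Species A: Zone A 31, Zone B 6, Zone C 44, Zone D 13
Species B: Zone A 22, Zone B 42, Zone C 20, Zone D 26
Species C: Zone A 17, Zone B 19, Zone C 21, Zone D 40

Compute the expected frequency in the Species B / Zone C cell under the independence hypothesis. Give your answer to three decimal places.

Row total (Species B) = 110; column total (Zone C) = 85; grand total N = 301.
Expected count = (row total × column total) / N = 110 × 85 / 301 = 31.063.

31.063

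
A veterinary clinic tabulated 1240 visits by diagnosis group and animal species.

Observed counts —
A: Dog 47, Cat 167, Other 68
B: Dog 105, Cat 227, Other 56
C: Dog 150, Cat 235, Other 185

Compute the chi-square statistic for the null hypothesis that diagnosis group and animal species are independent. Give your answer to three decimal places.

57.876

Row totals: 282, 388, 570. Column totals: 302, 629, 309. Grand total N = 1240.
Expected counts (row total × column total / N):
  A, Dog: 282×302/1240 = 68.6806
  A, Cat: 282×629/1240 = 143.0468
  A, Other: 282×309/1240 = 70.2726
  B, Dog: 388×302/1240 = 94.4968
  B, Cat: 388×629/1240 = 196.8161
  B, Other: 388×309/1240 = 96.6871
  C, Dog: 570×302/1240 = 138.8226
  C, Cat: 570×629/1240 = 289.1371
  C, Other: 570×309/1240 = 142.0403
Contributions (O − E)²/E:
  (47 − 68.6806)²/68.6806 = 6.8440
  (167 − 143.0468)²/143.0468 = 4.0110
  (68 − 70.2726)²/70.2726 = 0.0735
  (105 − 94.4968)²/94.4968 = 1.1674
  (227 − 196.8161)²/196.8161 = 4.6290
  (56 − 96.6871)²/96.6871 = 17.1216
  (150 − 138.8226)²/138.8226 = 0.9000
  (235 − 289.1371)²/289.1371 = 10.1365
  (185 − 142.0403)²/142.0403 = 12.9930
χ² = 6.8440 + 4.0110 + 0.0735 + 1.1674 + 4.6290 + 17.1216 + 0.9000 + 10.1365 + 12.9930 = 57.876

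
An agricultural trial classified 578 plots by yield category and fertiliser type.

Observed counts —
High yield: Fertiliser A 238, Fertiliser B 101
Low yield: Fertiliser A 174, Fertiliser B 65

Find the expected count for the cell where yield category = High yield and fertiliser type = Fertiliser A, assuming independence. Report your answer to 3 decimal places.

Row total (High yield) = 339; column total (Fertiliser A) = 412; grand total N = 578.
Expected count = (row total × column total) / N = 339 × 412 / 578 = 241.640.

241.640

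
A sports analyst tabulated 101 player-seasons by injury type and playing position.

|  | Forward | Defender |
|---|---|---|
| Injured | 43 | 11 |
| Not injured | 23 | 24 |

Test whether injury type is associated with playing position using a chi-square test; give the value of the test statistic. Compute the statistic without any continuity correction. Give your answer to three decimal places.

10.454

Row totals: 54, 47. Column totals: 66, 35. Grand total N = 101.
Expected counts (row total × column total / N):
  Injured, Forward: 54×66/101 = 35.28713
  Injured, Defender: 54×35/101 = 18.71287
  Not injured, Forward: 47×66/101 = 30.71287
  Not injured, Defender: 47×35/101 = 16.28713
Contributions (O − E)²/E:
  (43 − 35.28713)²/35.28713 = 1.6858
  (11 − 18.71287)²/18.71287 = 3.1790
  (23 − 30.71287)²/30.71287 = 1.9369
  (24 − 16.28713)²/16.28713 = 3.6525
χ² = 1.6858 + 3.1790 + 1.9369 + 3.6525 = 10.454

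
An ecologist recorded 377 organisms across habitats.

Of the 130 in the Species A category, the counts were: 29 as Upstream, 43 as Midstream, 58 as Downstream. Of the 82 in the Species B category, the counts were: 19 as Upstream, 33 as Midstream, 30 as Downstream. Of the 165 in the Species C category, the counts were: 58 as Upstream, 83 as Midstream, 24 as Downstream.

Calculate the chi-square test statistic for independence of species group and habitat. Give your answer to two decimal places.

34.19

Row totals: 130, 82, 165. Column totals: 106, 159, 112. Grand total N = 377.
Expected counts (row total × column total / N):
  Species A, Upstream: 130×106/377 = 36.552
  Species A, Midstream: 130×159/377 = 54.828
  Species A, Downstream: 130×112/377 = 38.621
  Species B, Upstream: 82×106/377 = 23.056
  Species B, Midstream: 82×159/377 = 34.584
  Species B, Downstream: 82×112/377 = 24.361
  Species C, Upstream: 165×106/377 = 46.393
  Species C, Midstream: 165×159/377 = 69.589
  Species C, Downstream: 165×112/377 = 49.019
Contributions (O − E)²/E:
  (29 − 36.552)²/36.552 = 1.5603
  (43 − 54.828)²/54.828 = 2.5516
  (58 − 38.621)²/38.621 = 9.7239
  (19 − 23.056)²/23.056 = 0.7135
  (33 − 34.584)²/34.584 = 0.0725
  (30 − 24.361)²/24.361 = 1.3053
  (58 − 46.393)²/46.393 = 2.9039
  (83 − 69.589)²/69.589 = 2.5845
  (24 − 49.019)²/49.019 = 12.7695
χ² = 1.5603 + 2.5516 + 9.7239 + 0.7135 + 0.0725 + 1.3053 + 2.9039 + 2.5845 + 12.7695 = 34.19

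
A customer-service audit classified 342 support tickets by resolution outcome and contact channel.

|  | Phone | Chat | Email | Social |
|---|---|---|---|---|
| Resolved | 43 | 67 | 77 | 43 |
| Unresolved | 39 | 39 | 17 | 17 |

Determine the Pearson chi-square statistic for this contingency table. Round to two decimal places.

Row totals: 230, 112. Column totals: 82, 106, 94, 60. Grand total N = 342.
Expected counts (row total × column total / N):
  Resolved, Phone: 230×82/342 = 55.146
  Resolved, Chat: 230×106/342 = 71.287
  Resolved, Email: 230×94/342 = 63.216
  Resolved, Social: 230×60/342 = 40.351
  Unresolved, Phone: 112×82/342 = 26.854
  Unresolved, Chat: 112×106/342 = 34.713
  Unresolved, Email: 112×94/342 = 30.784
  Unresolved, Social: 112×60/342 = 19.649
Contributions (O − E)²/E:
  (43 − 55.146)²/55.146 = 2.6752
  (67 − 71.287)²/71.287 = 0.2578
  (77 − 63.216)²/63.216 = 3.0055
  (43 − 40.351)²/40.351 = 0.1739
  (39 − 26.854)²/26.854 = 5.4936
  (39 − 34.713)²/34.713 = 0.5294
  (17 − 30.784)²/30.784 = 6.1720
  (17 − 19.649)²/19.649 = 0.3571
χ² = 2.6752 + 0.2578 + 3.0055 + 0.1739 + 5.4936 + 0.5294 + 6.1720 + 0.3571 = 18.66

18.66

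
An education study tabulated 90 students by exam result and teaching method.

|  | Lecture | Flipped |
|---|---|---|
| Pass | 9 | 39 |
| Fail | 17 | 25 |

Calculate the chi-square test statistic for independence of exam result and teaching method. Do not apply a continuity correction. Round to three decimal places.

Row totals: 48, 42. Column totals: 26, 64. Grand total N = 90.
Expected counts (row total × column total / N):
  Pass, Lecture: 48×26/90 = 13.8667
  Pass, Flipped: 48×64/90 = 34.1333
  Fail, Lecture: 42×26/90 = 12.1333
  Fail, Flipped: 42×64/90 = 29.8667
Contributions (O − E)²/E:
  (9 − 13.8667)²/13.8667 = 1.7080
  (39 − 34.1333)²/34.1333 = 0.6939
  (17 − 12.1333)²/12.1333 = 1.9520
  (25 − 29.8667)²/29.8667 = 0.7930
χ² = 1.7080 + 0.6939 + 1.9520 + 0.7930 = 5.147

5.147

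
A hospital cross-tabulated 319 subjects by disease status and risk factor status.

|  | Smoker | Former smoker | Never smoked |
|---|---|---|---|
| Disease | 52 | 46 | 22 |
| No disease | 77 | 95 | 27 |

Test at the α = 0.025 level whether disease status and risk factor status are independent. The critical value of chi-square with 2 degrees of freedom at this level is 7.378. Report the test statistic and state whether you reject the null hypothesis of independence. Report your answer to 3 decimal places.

3.003; fail to reject H₀

Row totals: 120, 199. Column totals: 129, 141, 49. Grand total N = 319.
Expected counts (row total × column total / N):
  Disease, Smoker: 120×129/319 = 48.5266
  Disease, Former smoker: 120×141/319 = 53.0408
  Disease, Never smoked: 120×49/319 = 18.4326
  No disease, Smoker: 199×129/319 = 80.4734
  No disease, Former smoker: 199×141/319 = 87.9592
  No disease, Never smoked: 199×49/319 = 30.5674
Contributions (O − E)²/E:
  (52 − 48.5266)²/48.5266 = 0.2486
  (46 − 53.0408)²/53.0408 = 0.9346
  (22 − 18.4326)²/18.4326 = 0.6904
  (77 − 80.4734)²/80.4734 = 0.1499
  (95 − 87.9592)²/87.9592 = 0.5636
  (27 − 30.5674)²/30.5674 = 0.4163
χ² = 0.2486 + 0.9346 + 0.6904 + 0.1499 + 0.5636 + 0.4163 = 3.003
df = (2−1)(3−1) = 2. Since 3.003 < 7.378, fail to reject the null hypothesis of independence at α = 0.025.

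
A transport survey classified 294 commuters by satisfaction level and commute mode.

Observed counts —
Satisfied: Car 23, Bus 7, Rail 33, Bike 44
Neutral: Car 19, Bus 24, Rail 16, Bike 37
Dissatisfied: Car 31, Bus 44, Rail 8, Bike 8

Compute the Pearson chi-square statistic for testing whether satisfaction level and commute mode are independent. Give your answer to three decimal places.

Row totals: 107, 96, 91. Column totals: 73, 75, 57, 89. Grand total N = 294.
Expected counts (row total × column total / N):
  Satisfied, Car: 107×73/294 = 26.5680
  Satisfied, Bus: 107×75/294 = 27.2959
  Satisfied, Rail: 107×57/294 = 20.7449
  Satisfied, Bike: 107×89/294 = 32.3912
  Neutral, Car: 96×73/294 = 23.8367
  Neutral, Bus: 96×75/294 = 24.4898
  Neutral, Rail: 96×57/294 = 18.6122
  Neutral, Bike: 96×89/294 = 29.0612
  Dissatisfied, Car: 91×73/294 = 22.5952
  Dissatisfied, Bus: 91×75/294 = 23.2143
  Dissatisfied, Rail: 91×57/294 = 17.6429
  Dissatisfied, Bike: 91×89/294 = 27.5476
Contributions (O − E)²/E:
  (23 − 26.5680)²/26.5680 = 0.4792
  (7 − 27.2959)²/27.2959 = 15.0910
  (33 − 20.7449)²/20.7449 = 7.2397
  (44 − 32.3912)²/32.3912 = 4.1605
  (19 − 23.8367)²/23.8367 = 0.9814
  (24 − 24.4898)²/24.4898 = 0.0098
  (16 − 18.6122)²/18.6122 = 0.3666
  (37 − 29.0612)²/29.0612 = 2.1687
  (31 − 22.5952)²/22.5952 = 3.1264
  (44 − 23.2143)²/23.2143 = 18.6112
  (8 − 17.6429)²/17.6429 = 5.2704
  (8 − 27.5476)²/27.5476 = 13.8709
χ² = 0.4792 + 15.0910 + 7.2397 + 4.1605 + 0.9814 + 0.0098 + 0.3666 + 2.1687 + 3.1264 + 18.6112 + 5.2704 + 13.8709 = 71.376

71.376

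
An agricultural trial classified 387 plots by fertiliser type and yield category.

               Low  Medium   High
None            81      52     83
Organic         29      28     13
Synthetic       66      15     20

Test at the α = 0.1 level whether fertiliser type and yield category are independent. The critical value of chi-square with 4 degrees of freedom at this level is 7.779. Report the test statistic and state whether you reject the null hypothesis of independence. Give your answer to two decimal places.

34.41; reject H₀

Row totals: 216, 70, 101. Column totals: 176, 95, 116. Grand total N = 387.
Expected counts (row total × column total / N):
  None, Low: 216×176/387 = 98.233
  None, Medium: 216×95/387 = 53.023
  None, High: 216×116/387 = 64.744
  Organic, Low: 70×176/387 = 31.835
  Organic, Medium: 70×95/387 = 17.183
  Organic, High: 70×116/387 = 20.982
  Synthetic, Low: 101×176/387 = 45.933
  Synthetic, Medium: 101×95/387 = 24.793
  Synthetic, High: 101×116/387 = 30.274
Contributions (O − E)²/E:
  (81 − 98.233)²/98.233 = 3.0232
  (52 − 53.023)²/53.023 = 0.0197
  (83 − 64.744)²/64.744 = 5.1477
  (29 − 31.835)²/31.835 = 0.2525
  (28 − 17.183)²/17.183 = 6.8095
  (13 − 20.982)²/20.982 = 3.0365
  (66 − 45.933)²/45.933 = 8.7668
  (15 − 24.793)²/24.793 = 3.8681
  (20 − 30.274)²/30.274 = 3.4867
χ² = 3.0232 + 0.0197 + 5.1477 + 0.2525 + 6.8095 + 3.0365 + 8.7668 + 3.8681 + 3.4867 = 34.41
df = (3−1)(3−1) = 4. Since 34.41 > 7.779, reject the null hypothesis of independence at α = 0.1.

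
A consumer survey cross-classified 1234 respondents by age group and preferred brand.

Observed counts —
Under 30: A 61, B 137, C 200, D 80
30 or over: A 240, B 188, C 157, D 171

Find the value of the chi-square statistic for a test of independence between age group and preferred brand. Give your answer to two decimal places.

Row totals: 478, 756. Column totals: 301, 325, 357, 251. Grand total N = 1234.
Expected counts (row total × column total / N):
  Under 30, A: 478×301/1234 = 116.595
  Under 30, B: 478×325/1234 = 125.891
  Under 30, C: 478×357/1234 = 138.287
  Under 30, D: 478×251/1234 = 97.227
  30 or over, A: 756×301/1234 = 184.405
  30 or over, B: 756×325/1234 = 199.109
  30 or over, C: 756×357/1234 = 218.713
  30 or over, D: 756×251/1234 = 153.773
Contributions (O − E)²/E:
  (61 − 116.595)²/116.595 = 26.5089
  (137 − 125.891)²/125.891 = 0.9803
  (200 − 138.287)²/138.287 = 27.5405
  (80 − 97.227)²/97.227 = 3.0523
  (240 − 184.405)²/184.405 = 16.7610
  (188 − 199.109)²/199.109 = 0.6198
  (157 − 218.713)²/218.713 = 17.4132
  (171 − 153.773)²/153.773 = 1.9299
χ² = 26.5089 + 0.9803 + 27.5405 + 3.0523 + 16.7610 + 0.6198 + 17.4132 + 1.9299 = 94.81

94.81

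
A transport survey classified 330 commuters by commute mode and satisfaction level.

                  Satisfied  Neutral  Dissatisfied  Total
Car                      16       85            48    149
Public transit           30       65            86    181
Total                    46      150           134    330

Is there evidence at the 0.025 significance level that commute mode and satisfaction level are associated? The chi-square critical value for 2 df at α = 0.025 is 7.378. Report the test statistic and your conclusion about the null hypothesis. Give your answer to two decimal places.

Grand total N = 330.
Expected counts (row total × column total / N):
  Car, Satisfied: 149×46/330 = 20.770
  Car, Neutral: 149×150/330 = 67.727
  Car, Dissatisfied: 149×134/330 = 60.503
  Public transit, Satisfied: 181×46/330 = 25.230
  Public transit, Neutral: 181×150/330 = 82.273
  Public transit, Dissatisfied: 181×134/330 = 73.497
Contributions (O − E)²/E:
  (16 − 20.770)²/20.770 = 1.0955
  (85 − 67.727)²/67.727 = 4.4053
  (48 − 60.503)²/60.503 = 2.5838
  (30 − 25.230)²/25.230 = 0.9018
  (65 − 82.273)²/82.273 = 3.6264
  (86 − 73.497)²/73.497 = 2.1270
χ² = 1.0955 + 4.4053 + 2.5838 + 0.9018 + 3.6264 + 2.1270 = 14.74
df = (2−1)(3−1) = 2. Since 14.74 > 7.378, reject the null hypothesis of independence at α = 0.025.

14.74; reject H₀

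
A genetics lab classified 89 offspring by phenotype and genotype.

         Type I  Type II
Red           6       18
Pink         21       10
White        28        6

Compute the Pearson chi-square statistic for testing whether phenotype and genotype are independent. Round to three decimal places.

Row totals: 24, 31, 34. Column totals: 55, 34. Grand total N = 89.
Expected counts (row total × column total / N):
  Red, Type I: 24×55/89 = 14.83146
  Red, Type II: 24×34/89 = 9.16854
  Pink, Type I: 31×55/89 = 19.15730
  Pink, Type II: 31×34/89 = 11.84270
  White, Type I: 34×55/89 = 21.01124
  White, Type II: 34×34/89 = 12.98876
Contributions (O − E)²/E:
  (6 − 14.83146)²/14.83146 = 5.2587
  (18 − 9.16854)²/9.16854 = 8.5068
  (21 − 19.15730)²/19.15730 = 0.1772
  (10 − 11.84270)²/11.84270 = 0.2867
  (28 − 21.01124)²/21.01124 = 2.3246
  (6 − 12.98876)²/12.98876 = 3.7604
χ² = 5.2587 + 8.5068 + 0.1772 + 0.2867 + 2.3246 + 3.7604 = 20.314

20.314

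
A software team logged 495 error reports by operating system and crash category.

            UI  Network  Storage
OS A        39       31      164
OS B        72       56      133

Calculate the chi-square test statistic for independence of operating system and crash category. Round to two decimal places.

18.81

Row totals: 234, 261. Column totals: 111, 87, 297. Grand total N = 495.
Expected counts (row total × column total / N):
  OS A, UI: 234×111/495 = 52.473
  OS A, Network: 234×87/495 = 41.127
  OS A, Storage: 234×297/495 = 140.400
  OS B, UI: 261×111/495 = 58.527
  OS B, Network: 261×87/495 = 45.873
  OS B, Storage: 261×297/495 = 156.600
Contributions (O − E)²/E:
  (39 − 52.473)²/52.473 = 3.4593
  (31 − 41.127)²/41.127 = 2.4936
  (164 − 140.400)²/140.400 = 3.9670
  (72 − 58.527)²/58.527 = 3.1015
  (56 − 45.873)²/45.873 = 2.2357
  (133 − 156.600)²/156.600 = 3.5566
χ² = 3.4593 + 2.4936 + 3.9670 + 3.1015 + 2.2357 + 3.5566 = 18.81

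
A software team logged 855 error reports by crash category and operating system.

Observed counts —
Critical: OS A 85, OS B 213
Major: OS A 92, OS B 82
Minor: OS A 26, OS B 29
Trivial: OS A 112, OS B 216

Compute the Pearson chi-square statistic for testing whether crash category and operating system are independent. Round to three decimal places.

Row totals: 298, 174, 55, 328. Column totals: 315, 540. Grand total N = 855.
Expected counts (row total × column total / N):
  Critical, OS A: 298×315/855 = 109.7895
  Critical, OS B: 298×540/855 = 188.2105
  Major, OS A: 174×315/855 = 64.1053
  Major, OS B: 174×540/855 = 109.8947
  Minor, OS A: 55×315/855 = 20.2632
  Minor, OS B: 55×540/855 = 34.7368
  Trivial, OS A: 328×315/855 = 120.8421
  Trivial, OS B: 328×540/855 = 207.1579
Contributions (O − E)²/E:
  (85 − 109.7895)²/109.7895 = 5.5973
  (213 − 188.2105)²/188.2105 = 3.2651
  (92 − 64.1053)²/64.1053 = 12.1381
  (82 − 109.8947)²/109.8947 = 7.0805
  (26 − 20.2632)²/20.2632 = 1.6242
  (29 − 34.7368)²/34.7368 = 0.9474
  (112 − 120.8421)²/120.8421 = 0.6470
  (216 − 207.1579)²/207.1579 = 0.3774
χ² = 5.5973 + 3.2651 + 12.1381 + 7.0805 + 1.6242 + 0.9474 + 0.6470 + 0.3774 = 31.677

31.677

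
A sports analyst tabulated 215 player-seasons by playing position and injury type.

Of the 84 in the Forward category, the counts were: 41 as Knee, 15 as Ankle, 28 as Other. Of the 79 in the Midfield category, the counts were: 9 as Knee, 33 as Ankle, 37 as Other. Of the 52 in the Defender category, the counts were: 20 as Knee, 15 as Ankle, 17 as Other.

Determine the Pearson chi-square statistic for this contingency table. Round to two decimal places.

28.67

Row totals: 84, 79, 52. Column totals: 70, 63, 82. Grand total N = 215.
Expected counts (row total × column total / N):
  Forward, Knee: 84×70/215 = 27.349
  Forward, Ankle: 84×63/215 = 24.614
  Forward, Other: 84×82/215 = 32.037
  Midfield, Knee: 79×70/215 = 25.721
  Midfield, Ankle: 79×63/215 = 23.149
  Midfield, Other: 79×82/215 = 30.130
  Defender, Knee: 52×70/215 = 16.930
  Defender, Ankle: 52×63/215 = 15.237
  Defender, Other: 52×82/215 = 19.833
Contributions (O − E)²/E:
  (41 − 27.349)²/27.349 = 6.8138
  (15 − 24.614)²/24.614 = 3.7551
  (28 − 32.037)²/32.037 = 0.5087
  (9 − 25.721)²/25.721 = 10.8702
  (33 − 23.149)²/23.149 = 4.1921
  (37 − 30.130)²/30.130 = 1.5664
  (20 − 16.930)²/16.930 = 0.5567
  (15 − 15.237)²/15.237 = 0.0037
  (17 − 19.833)²/19.833 = 0.4047
χ² = 6.8138 + 3.7551 + 0.5087 + 10.8702 + 4.1921 + 1.5664 + 0.5567 + 0.0037 + 0.4047 = 28.67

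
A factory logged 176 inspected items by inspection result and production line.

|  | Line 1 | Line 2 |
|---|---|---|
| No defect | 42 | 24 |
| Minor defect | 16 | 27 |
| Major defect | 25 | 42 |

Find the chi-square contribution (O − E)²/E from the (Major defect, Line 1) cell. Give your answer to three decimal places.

1.377

Row total (Major defect) = 67; column total (Line 1) = 83; N = 176.
Expected count E = 67 × 83 / 176 = 31.5966.
Contribution = (O − E)²/E = (25 − 31.5966)² / 31.5966 = 1.377.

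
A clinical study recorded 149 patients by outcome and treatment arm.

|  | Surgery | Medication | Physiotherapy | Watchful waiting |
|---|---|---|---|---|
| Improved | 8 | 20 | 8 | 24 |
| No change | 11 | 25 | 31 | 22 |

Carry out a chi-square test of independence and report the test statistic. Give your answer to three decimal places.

Row totals: 60, 89. Column totals: 19, 45, 39, 46. Grand total N = 149.
Expected counts (row total × column total / N):
  Improved, Surgery: 60×19/149 = 7.6510
  Improved, Medication: 60×45/149 = 18.1208
  Improved, Physiotherapy: 60×39/149 = 15.7047
  Improved, Watchful waiting: 60×46/149 = 18.5235
  No change, Surgery: 89×19/149 = 11.3490
  No change, Medication: 89×45/149 = 26.8792
  No change, Physiotherapy: 89×39/149 = 23.2953
  No change, Watchful waiting: 89×46/149 = 27.4765
Contributions (O − E)²/E:
  (8 − 7.6510)²/7.6510 = 0.0159
  (20 − 18.1208)²/18.1208 = 0.1949
  (8 − 15.7047)²/15.7047 = 3.7799
  (24 − 18.5235)²/18.5235 = 1.6191
  (11 − 11.3490)²/11.3490 = 0.0107
  (25 − 26.8792)²/26.8792 = 0.1314
  (31 − 23.2953)²/23.2953 = 2.5483
  (22 − 27.4765)²/27.4765 = 1.0916
χ² = 0.0159 + 0.1949 + 3.7799 + 1.6191 + 0.0107 + 0.1314 + 2.5483 + 1.0916 = 9.392

9.392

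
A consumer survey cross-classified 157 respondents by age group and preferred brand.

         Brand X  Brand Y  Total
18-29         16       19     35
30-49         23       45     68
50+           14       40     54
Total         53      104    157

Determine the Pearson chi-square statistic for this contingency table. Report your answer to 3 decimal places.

Grand total N = 157.
Expected counts (row total × column total / N):
  18-29, Brand X: 35×53/157 = 11.8153
  18-29, Brand Y: 35×104/157 = 23.1847
  30-49, Brand X: 68×53/157 = 22.9554
  30-49, Brand Y: 68×104/157 = 45.0446
  50+, Brand X: 54×53/157 = 18.2293
  50+, Brand Y: 54×104/157 = 35.7707
Contributions (O − E)²/E:
  (16 − 11.8153)²/11.8153 = 1.4821
  (19 − 23.1847)²/23.1847 = 0.7553
  (23 − 22.9554)²/22.9554 = 0.0001
  (45 − 45.0446)²/45.0446 = 0.0000
  (14 − 18.2293)²/18.2293 = 0.9812
  (40 − 35.7707)²/35.7707 = 0.5000
χ² = 1.4821 + 0.7553 + 0.0001 + 0.0000 + 0.9812 + 0.5000 = 3.719

3.719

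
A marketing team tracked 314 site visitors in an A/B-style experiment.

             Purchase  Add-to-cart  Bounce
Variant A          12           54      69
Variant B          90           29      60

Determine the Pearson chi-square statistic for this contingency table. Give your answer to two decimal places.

Row totals: 135, 179. Column totals: 102, 83, 129. Grand total N = 314.
Expected counts (row total × column total / N):
  Variant A, Purchase: 135×102/314 = 43.854
  Variant A, Add-to-cart: 135×83/314 = 35.685
  Variant A, Bounce: 135×129/314 = 55.462
  Variant B, Purchase: 179×102/314 = 58.146
  Variant B, Add-to-cart: 179×83/314 = 47.315
  Variant B, Bounce: 179×129/314 = 73.538
Contributions (O − E)²/E:
  (12 − 43.854)²/43.854 = 23.1376
  (54 − 35.685)²/35.685 = 9.4000
  (69 − 55.462)²/55.462 = 3.3046
  (90 − 58.146)²/58.146 = 17.4505
  (29 − 47.315)²/47.315 = 7.0895
  (60 − 73.538)²/73.538 = 2.4923
χ² = 23.1376 + 9.4000 + 3.3046 + 17.4505 + 7.0895 + 2.4923 = 62.87

62.87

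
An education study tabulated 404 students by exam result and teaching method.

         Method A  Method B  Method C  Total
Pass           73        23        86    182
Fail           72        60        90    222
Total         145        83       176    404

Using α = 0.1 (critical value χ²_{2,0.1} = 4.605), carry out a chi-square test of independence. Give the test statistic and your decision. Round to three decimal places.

Grand total N = 404.
Expected counts (row total × column total / N):
  Pass, Method A: 182×145/404 = 65.3218
  Pass, Method B: 182×83/404 = 37.3911
  Pass, Method C: 182×176/404 = 79.2871
  Fail, Method A: 222×145/404 = 79.6782
  Fail, Method B: 222×83/404 = 45.6089
  Fail, Method C: 222×176/404 = 96.7129
Contributions (O − E)²/E:
  (73 − 65.3218)²/65.3218 = 0.9025
  (23 − 37.3911)²/37.3911 = 5.5389
  (86 − 79.2871)²/79.2871 = 0.5684
  (72 − 79.6782)²/79.6782 = 0.7399
  (60 − 45.6089)²/45.6089 = 4.5409
  (90 − 96.7129)²/96.7129 = 0.4659
χ² = 0.9025 + 5.5389 + 0.5684 + 0.7399 + 4.5409 + 0.4659 = 12.756
df = (2−1)(3−1) = 2. Since 12.756 > 4.605, reject the null hypothesis of independence at α = 0.1.

12.756; reject H₀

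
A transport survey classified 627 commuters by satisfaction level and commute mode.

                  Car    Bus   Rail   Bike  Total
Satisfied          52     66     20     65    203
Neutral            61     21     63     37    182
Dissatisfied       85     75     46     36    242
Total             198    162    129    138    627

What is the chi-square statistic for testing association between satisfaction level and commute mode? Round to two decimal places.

68.00

Grand total N = 627.
Expected counts (row total × column total / N):
  Satisfied, Car: 203×198/627 = 64.105
  Satisfied, Bus: 203×162/627 = 52.450
  Satisfied, Rail: 203×129/627 = 41.766
  Satisfied, Bike: 203×138/627 = 44.679
  Neutral, Car: 182×198/627 = 57.474
  Neutral, Bus: 182×162/627 = 47.024
  Neutral, Rail: 182×129/627 = 37.445
  Neutral, Bike: 182×138/627 = 40.057
  Dissatisfied, Car: 242×198/627 = 76.421
  Dissatisfied, Bus: 242×162/627 = 62.526
  Dissatisfied, Rail: 242×129/627 = 49.789
  Dissatisfied, Bike: 242×138/627 = 53.263
Contributions (O − E)²/E:
  (52 − 64.105)²/64.105 = 2.2858
  (66 − 52.450)²/52.450 = 3.5005
  (20 − 41.766)²/41.766 = 11.3432
  (65 − 44.679)²/44.679 = 9.2424
  (61 − 57.474)²/57.474 = 0.2163
  (21 − 47.024)²/47.024 = 14.4022
  (63 − 37.445)²/37.445 = 17.4405
  (37 − 40.057)²/40.057 = 0.2333
  (85 − 76.421)²/76.421 = 0.9631
  (75 − 62.526)²/62.526 = 2.4886
  (46 − 49.789)²/49.789 = 0.2883
  (36 − 53.263)²/53.263 = 5.5951
χ² = 2.2858 + 3.5005 + 11.3432 + 9.2424 + 0.2163 + 14.4022 + 17.4405 + 0.2333 + 0.9631 + 2.4886 + 0.2883 + 5.5951 = 68.00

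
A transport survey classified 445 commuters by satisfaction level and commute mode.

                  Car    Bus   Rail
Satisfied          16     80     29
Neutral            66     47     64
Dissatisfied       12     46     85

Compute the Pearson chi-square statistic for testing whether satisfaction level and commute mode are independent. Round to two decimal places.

Row totals: 125, 177, 143. Column totals: 94, 173, 178. Grand total N = 445.
Expected counts (row total × column total / N):
  Satisfied, Car: 125×94/445 = 26.4045
  Satisfied, Bus: 125×173/445 = 48.5955
  Satisfied, Rail: 125×178/445 = 50.0000
  Neutral, Car: 177×94/445 = 37.3888
  Neutral, Bus: 177×173/445 = 68.8112
  Neutral, Rail: 177×178/445 = 70.8000
  Dissatisfied, Car: 143×94/445 = 30.2067
  Dissatisfied, Bus: 143×173/445 = 55.5933
  Dissatisfied, Rail: 143×178/445 = 57.2000
Contributions (O − E)²/E:
  (16 − 26.4045)²/26.4045 = 4.0998
  (80 − 48.5955)²/48.5955 = 20.2949
  (29 − 50.0000)²/50.0000 = 8.8200
  (66 − 37.3888)²/37.3888 = 21.8943
  (47 − 68.8112)²/68.8112 = 6.9135
  (64 − 70.8000)²/70.8000 = 0.6531
  (12 − 30.2067)²/30.2067 = 10.9739
  (46 − 55.5933)²/55.5933 = 1.6554
  (85 − 57.2000)²/57.2000 = 13.5112
χ² = 4.0998 + 20.2949 + 8.8200 + 21.8943 + 6.9135 + 0.6531 + 10.9739 + 1.6554 + 13.5112 = 88.82

88.82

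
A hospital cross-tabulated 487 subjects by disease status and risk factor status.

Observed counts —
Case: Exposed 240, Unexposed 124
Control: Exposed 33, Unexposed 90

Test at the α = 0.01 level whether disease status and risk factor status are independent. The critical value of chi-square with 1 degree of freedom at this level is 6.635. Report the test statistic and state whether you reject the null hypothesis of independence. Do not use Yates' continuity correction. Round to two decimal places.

Row totals: 364, 123. Column totals: 273, 214. Grand total N = 487.
Expected counts (row total × column total / N):
  Case, Exposed: 364×273/487 = 204.049
  Case, Unexposed: 364×214/487 = 159.951
  Control, Exposed: 123×273/487 = 68.951
  Control, Unexposed: 123×214/487 = 54.049
Contributions (O − E)²/E:
  (240 − 204.049)²/204.049 = 6.3341
  (124 − 159.951)²/159.951 = 8.0804
  (33 − 68.951)²/68.951 = 18.7448
  (90 − 54.049)²/54.049 = 23.9130
χ² = 6.3341 + 8.0804 + 18.7448 + 23.9130 = 57.07
df = (2−1)(2−1) = 1. Since 57.07 > 6.635, reject the null hypothesis of independence at α = 0.01.

57.07; reject H₀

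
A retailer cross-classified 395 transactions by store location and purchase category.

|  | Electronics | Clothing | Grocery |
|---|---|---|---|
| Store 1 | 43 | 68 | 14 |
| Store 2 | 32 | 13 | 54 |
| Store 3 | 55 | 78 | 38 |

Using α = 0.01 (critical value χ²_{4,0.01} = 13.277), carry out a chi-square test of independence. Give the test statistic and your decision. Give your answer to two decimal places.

66.72; reject H₀

Row totals: 125, 99, 171. Column totals: 130, 159, 106. Grand total N = 395.
Expected counts (row total × column total / N):
  Store 1, Electronics: 125×130/395 = 41.1392
  Store 1, Clothing: 125×159/395 = 50.3165
  Store 1, Grocery: 125×106/395 = 33.5443
  Store 2, Electronics: 99×130/395 = 32.5823
  Store 2, Clothing: 99×159/395 = 39.8506
  Store 2, Grocery: 99×106/395 = 26.5671
  Store 3, Electronics: 171×130/395 = 56.2785
  Store 3, Clothing: 171×159/395 = 68.8329
  Store 3, Grocery: 171×106/395 = 45.8886
Contributions (O − E)²/E:
  (43 − 41.1392)²/41.1392 = 0.0842
  (68 − 50.3165)²/50.3165 = 6.2148
  (14 − 33.5443)²/33.5443 = 11.3873
  (32 − 32.5823)²/32.5823 = 0.0104
  (13 − 39.8506)²/39.8506 = 18.0914
  (54 − 26.5671)²/26.5671 = 28.3269
  (55 − 56.2785)²/56.2785 = 0.0290
  (78 − 68.8329)²/68.8329 = 1.2209
  (38 − 45.8886)²/45.8886 = 1.3561
χ² = 0.0842 + 6.2148 + 11.3873 + 0.0104 + 18.0914 + 28.3269 + 0.0290 + 1.2209 + 1.3561 = 66.72
df = (3−1)(3−1) = 4. Since 66.72 > 13.277, reject the null hypothesis of independence at α = 0.01.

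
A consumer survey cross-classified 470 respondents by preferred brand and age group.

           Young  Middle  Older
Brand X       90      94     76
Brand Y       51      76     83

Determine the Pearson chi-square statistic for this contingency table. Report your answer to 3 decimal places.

Row totals: 260, 210. Column totals: 141, 170, 159. Grand total N = 470.
Expected counts (row total × column total / N):
  Brand X, Young: 260×141/470 = 78.0000
  Brand X, Middle: 260×170/470 = 94.0426
  Brand X, Older: 260×159/470 = 87.9574
  Brand Y, Young: 210×141/470 = 63.0000
  Brand Y, Middle: 210×170/470 = 75.9574
  Brand Y, Older: 210×159/470 = 71.0426
Contributions (O − E)²/E:
  (90 − 78.0000)²/78.0000 = 1.8462
  (94 − 94.0426)²/94.0426 = 0.0000
  (76 − 87.9574)²/87.9574 = 1.6256
  (51 − 63.0000)²/63.0000 = 2.2857
  (76 − 75.9574)²/75.9574 = 0.0000
  (83 − 71.0426)²/71.0426 = 2.0126
χ² = 1.8462 + 0.0000 + 1.6256 + 2.2857 + 0.0000 + 2.0126 = 7.770

7.770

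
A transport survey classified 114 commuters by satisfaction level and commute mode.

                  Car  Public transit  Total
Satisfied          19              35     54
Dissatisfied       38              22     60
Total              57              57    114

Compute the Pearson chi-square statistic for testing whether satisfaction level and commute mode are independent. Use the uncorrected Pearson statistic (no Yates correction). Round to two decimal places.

9.01

Grand total N = 114.
Expected counts (row total × column total / N):
  Satisfied, Car: 54×57/114 = 27.000
  Satisfied, Public transit: 54×57/114 = 27.000
  Dissatisfied, Car: 60×57/114 = 30.000
  Dissatisfied, Public transit: 60×57/114 = 30.000
Contributions (O − E)²/E:
  (19 − 27.000)²/27.000 = 2.3704
  (35 − 27.000)²/27.000 = 2.3704
  (38 − 30.000)²/30.000 = 2.1333
  (22 − 30.000)²/30.000 = 2.1333
χ² = 2.3704 + 2.3704 + 2.1333 + 2.1333 = 9.01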